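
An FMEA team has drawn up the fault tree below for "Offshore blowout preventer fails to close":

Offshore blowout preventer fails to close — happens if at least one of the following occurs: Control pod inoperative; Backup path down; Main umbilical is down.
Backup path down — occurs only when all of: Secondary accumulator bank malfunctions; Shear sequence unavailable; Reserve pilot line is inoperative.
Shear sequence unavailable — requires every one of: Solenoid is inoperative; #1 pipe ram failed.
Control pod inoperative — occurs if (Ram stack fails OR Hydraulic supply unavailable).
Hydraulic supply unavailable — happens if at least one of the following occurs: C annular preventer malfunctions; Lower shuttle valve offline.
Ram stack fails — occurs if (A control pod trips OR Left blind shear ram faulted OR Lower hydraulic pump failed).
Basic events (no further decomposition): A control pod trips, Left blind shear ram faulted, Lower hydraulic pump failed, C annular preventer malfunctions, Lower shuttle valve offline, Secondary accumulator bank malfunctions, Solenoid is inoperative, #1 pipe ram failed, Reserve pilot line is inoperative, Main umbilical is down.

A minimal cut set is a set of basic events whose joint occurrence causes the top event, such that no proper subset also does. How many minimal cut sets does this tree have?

Ram stack fails [OR]: union of children's cut sets → 3 cut set(s).
Hydraulic supply unavailable [OR]: union of children's cut sets → 2 cut set(s).
Control pod inoperative [OR]: union of children's cut sets → 5 cut set(s).
Shear sequence unavailable [AND]: one cut set from each child combined → 1 × 1 = 1 cut set(s).
Backup path down [AND]: one cut set from each child combined → 1 × 1 × 1 = 1 cut set(s).
Offshore blowout preventer fails to close [OR]: union of children's cut sets → 7 cut set(s).
Minimal cut sets: {A control pod trips}; {Left blind shear ram faulted}; {Lower hydraulic pump failed}; {C annular preventer malfunctions}; {Lower shuttle valve offline}; {#1 pipe ram failed, Reserve pilot line is inoperative, Secondary accumulator bank malfunctions, Solenoid is inoperative}; {Main umbilical is down}.

7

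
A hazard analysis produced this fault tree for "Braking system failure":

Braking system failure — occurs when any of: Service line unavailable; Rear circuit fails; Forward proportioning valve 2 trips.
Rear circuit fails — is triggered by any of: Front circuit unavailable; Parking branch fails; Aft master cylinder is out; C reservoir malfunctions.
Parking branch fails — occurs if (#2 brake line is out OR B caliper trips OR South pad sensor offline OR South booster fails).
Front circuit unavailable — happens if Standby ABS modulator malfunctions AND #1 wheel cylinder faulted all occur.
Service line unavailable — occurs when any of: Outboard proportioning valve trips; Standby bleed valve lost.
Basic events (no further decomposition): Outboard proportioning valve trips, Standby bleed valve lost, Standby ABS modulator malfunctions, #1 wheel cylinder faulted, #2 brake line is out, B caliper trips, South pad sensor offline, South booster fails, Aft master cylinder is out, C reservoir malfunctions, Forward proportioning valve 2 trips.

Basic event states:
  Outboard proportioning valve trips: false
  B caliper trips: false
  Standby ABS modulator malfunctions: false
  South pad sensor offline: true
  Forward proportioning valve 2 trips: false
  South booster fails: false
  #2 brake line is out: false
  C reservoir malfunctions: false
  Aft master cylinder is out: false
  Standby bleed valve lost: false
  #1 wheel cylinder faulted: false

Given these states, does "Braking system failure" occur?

Yes

Service line unavailable [OR]: Outboard proportioning valve trips=not, Standby bleed valve lost=not → no input occurs → does not occur.
Front circuit unavailable [AND]: Standby ABS modulator malfunctions=not, #1 wheel cylinder faulted=not → not all inputs occur → does not occur.
Parking branch fails [OR]: #2 brake line is out=not, B caliper trips=not, South pad sensor offline=occurs, South booster fails=not → at least one input occurs → occurs.
Rear circuit fails [OR]: Front circuit unavailable=not, Parking branch fails=occurs, Aft master cylinder is out=not, C reservoir malfunctions=not → at least one input occurs → occurs.
Braking system failure [OR]: Service line unavailable=not, Rear circuit fails=occurs, Forward proportioning valve 2 trips=not → at least one input occurs → occurs.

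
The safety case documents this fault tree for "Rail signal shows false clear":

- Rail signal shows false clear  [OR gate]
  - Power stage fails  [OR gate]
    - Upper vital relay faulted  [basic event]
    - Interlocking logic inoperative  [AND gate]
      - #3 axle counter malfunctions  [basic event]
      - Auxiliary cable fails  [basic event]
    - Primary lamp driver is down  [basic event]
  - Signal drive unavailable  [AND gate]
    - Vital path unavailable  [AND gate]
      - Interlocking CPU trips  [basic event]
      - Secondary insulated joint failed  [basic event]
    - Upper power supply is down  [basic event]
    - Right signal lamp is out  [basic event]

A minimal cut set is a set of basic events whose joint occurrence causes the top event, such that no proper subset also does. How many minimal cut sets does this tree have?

Interlocking logic inoperative [AND]: one cut set from each child combined → 1 × 1 = 1 cut set(s).
Power stage fails [OR]: union of children's cut sets → 3 cut set(s).
Vital path unavailable [AND]: one cut set from each child combined → 1 × 1 = 1 cut set(s).
Signal drive unavailable [AND]: one cut set from each child combined → 1 × 1 × 1 = 1 cut set(s).
Rail signal shows false clear [OR]: union of children's cut sets → 4 cut set(s).
Minimal cut sets: {Upper vital relay faulted}; {#3 axle counter malfunctions, Auxiliary cable fails}; {Primary lamp driver is down}; {Interlocking CPU trips, Right signal lamp is out, Secondary insulated joint failed, Upper power supply is down}.

4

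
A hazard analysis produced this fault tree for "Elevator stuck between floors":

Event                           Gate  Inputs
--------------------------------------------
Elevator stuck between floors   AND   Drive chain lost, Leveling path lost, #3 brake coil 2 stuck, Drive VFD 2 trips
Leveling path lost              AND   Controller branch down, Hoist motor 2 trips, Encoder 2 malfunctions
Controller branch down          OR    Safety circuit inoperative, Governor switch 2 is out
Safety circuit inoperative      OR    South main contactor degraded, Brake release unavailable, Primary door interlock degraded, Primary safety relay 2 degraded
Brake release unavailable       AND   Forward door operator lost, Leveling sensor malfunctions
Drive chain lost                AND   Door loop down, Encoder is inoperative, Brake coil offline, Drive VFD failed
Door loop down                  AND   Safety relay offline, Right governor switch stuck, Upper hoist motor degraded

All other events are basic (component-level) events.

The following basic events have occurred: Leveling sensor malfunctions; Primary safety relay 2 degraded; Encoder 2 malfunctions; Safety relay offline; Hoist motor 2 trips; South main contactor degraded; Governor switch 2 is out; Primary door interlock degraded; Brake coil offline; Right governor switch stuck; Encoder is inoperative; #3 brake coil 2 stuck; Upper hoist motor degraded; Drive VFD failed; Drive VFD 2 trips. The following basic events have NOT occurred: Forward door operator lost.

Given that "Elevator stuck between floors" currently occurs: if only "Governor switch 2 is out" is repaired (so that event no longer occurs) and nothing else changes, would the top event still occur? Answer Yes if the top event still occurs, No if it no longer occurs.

Counterfactual: set "Governor switch 2 is out" to not occurred.
Door loop down [AND]: Safety relay offline=occurs, Right governor switch stuck=occurs, Upper hoist motor degraded=occurs → all inputs occur → occurs.
Drive chain lost [AND]: Door loop down=occurs, Encoder is inoperative=occurs, Brake coil offline=occurs, Drive VFD failed=occurs → all inputs occur → occurs.
Brake release unavailable [AND]: Forward door operator lost=not, Leveling sensor malfunctions=occurs → not all inputs occur → does not occur.
Safety circuit inoperative [OR]: South main contactor degraded=occurs, Brake release unavailable=not, Primary door interlock degraded=occurs, Primary safety relay 2 degraded=occurs → at least one input occurs → occurs.
Controller branch down [OR]: Safety circuit inoperative=occurs, Governor switch 2 is out=not → at least one input occurs → occurs.
Leveling path lost [AND]: Controller branch down=occurs, Hoist motor 2 trips=occurs, Encoder 2 malfunctions=occurs → all inputs occur → occurs.
Elevator stuck between floors [AND]: Drive chain lost=occurs, Leveling path lost=occurs, #3 brake coil 2 stuck=occurs, Drive VFD 2 trips=occurs → all inputs occur → occurs.

Yes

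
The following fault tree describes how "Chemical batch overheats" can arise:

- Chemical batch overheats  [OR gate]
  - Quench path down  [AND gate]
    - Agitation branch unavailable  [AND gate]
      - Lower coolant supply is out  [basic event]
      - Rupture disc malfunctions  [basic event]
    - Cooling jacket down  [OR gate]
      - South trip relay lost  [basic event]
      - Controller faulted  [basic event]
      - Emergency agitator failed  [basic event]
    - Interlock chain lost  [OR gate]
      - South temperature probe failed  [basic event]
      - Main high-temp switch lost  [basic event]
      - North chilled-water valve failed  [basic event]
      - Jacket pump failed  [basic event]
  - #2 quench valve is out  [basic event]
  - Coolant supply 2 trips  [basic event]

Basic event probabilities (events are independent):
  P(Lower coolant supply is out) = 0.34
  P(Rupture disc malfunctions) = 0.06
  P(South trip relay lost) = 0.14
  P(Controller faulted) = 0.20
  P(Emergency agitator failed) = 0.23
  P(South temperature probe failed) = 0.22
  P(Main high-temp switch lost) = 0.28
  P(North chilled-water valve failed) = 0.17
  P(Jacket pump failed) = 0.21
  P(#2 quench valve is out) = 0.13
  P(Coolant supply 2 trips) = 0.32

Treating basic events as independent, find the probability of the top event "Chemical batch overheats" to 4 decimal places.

P(Agitation branch unavailable) [AND] = 0.34 × 0.06 = 0.020400
P(Cooling jacket down) [OR] = 1 − (1−0.14) × (1−0.20) × (1−0.23) = 0.470240
P(Interlock chain lost) [OR] = 1 − (1−0.22) × (1−0.28) × (1−0.17) × (1−0.21) = 0.631759
P(Quench path down) [AND] = 0.020400 × 0.470240 × 0.631759 = 0.006060
P(Chemical batch overheats) [OR] = 1 − (1−0.006060) × (1−0.13) × (1−0.32) = 0.411985
Rounded to 4 decimal places: P(Chemical batch overheats) ≈ 0.4120.

0.4120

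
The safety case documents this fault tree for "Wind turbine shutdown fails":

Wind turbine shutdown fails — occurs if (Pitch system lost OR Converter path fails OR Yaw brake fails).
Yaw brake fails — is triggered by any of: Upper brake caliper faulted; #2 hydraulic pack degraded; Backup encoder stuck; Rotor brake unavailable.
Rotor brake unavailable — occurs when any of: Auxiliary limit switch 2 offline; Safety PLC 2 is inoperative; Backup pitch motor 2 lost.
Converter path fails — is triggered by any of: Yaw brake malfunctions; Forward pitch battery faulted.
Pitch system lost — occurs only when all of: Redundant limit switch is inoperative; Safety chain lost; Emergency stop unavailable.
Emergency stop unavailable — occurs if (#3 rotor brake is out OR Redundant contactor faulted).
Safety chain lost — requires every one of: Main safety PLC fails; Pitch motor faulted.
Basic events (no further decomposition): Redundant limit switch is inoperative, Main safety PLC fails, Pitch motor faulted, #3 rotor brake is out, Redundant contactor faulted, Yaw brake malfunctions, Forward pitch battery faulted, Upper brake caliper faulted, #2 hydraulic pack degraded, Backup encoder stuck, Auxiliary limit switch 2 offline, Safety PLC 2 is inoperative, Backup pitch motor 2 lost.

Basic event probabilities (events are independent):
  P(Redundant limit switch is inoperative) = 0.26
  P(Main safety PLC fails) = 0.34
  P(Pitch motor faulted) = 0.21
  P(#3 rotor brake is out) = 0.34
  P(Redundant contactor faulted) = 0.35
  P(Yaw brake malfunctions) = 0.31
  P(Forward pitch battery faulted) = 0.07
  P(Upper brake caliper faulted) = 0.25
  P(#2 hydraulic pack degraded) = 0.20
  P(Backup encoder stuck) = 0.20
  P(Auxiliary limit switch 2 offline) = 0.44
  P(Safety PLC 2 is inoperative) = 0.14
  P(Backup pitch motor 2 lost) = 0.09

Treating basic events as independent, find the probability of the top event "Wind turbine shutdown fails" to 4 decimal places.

0.8664

P(Safety chain lost) [AND] = 0.34 × 0.21 = 0.071400
P(Emergency stop unavailable) [OR] = 1 − (1−0.34) × (1−0.35) = 0.571000
P(Pitch system lost) [AND] = 0.26 × 0.071400 × 0.571000 = 0.010600
P(Converter path fails) [OR] = 1 − (1−0.31) × (1−0.07) = 0.358300
P(Rotor brake unavailable) [OR] = 1 − (1−0.44) × (1−0.14) × (1−0.09) = 0.561744
P(Yaw brake fails) [OR] = 1 − (1−0.25) × (1−0.20) × (1−0.20) × (1−0.561744) = 0.789637
P(Wind turbine shutdown fails) [OR] = 1 − (1−0.010600) × (1−0.358300) × (1−0.789637) = 0.866441
Rounded to 4 decimal places: P(Wind turbine shutdown fails) ≈ 0.8664.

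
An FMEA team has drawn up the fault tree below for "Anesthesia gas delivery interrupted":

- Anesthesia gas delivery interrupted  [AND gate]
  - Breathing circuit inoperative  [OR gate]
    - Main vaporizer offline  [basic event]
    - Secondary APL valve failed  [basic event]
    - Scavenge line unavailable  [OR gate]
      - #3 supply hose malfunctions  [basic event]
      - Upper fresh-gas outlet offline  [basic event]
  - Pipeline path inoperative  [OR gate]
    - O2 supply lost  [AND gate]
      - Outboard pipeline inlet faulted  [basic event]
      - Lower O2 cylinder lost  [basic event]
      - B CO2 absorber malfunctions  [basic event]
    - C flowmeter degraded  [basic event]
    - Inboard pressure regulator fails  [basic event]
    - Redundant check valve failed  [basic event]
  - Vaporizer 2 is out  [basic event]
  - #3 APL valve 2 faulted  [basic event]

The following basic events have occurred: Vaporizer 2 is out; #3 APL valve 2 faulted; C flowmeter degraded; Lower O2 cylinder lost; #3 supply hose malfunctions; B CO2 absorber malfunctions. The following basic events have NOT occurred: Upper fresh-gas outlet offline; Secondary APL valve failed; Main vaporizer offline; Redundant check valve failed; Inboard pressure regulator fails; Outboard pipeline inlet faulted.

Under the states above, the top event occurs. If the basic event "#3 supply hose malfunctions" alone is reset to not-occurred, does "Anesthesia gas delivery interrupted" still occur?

Counterfactual: set "#3 supply hose malfunctions" to not occurred.
Scavenge line unavailable [OR]: #3 supply hose malfunctions=not, Upper fresh-gas outlet offline=not → no input occurs → does not occur.
Breathing circuit inoperative [OR]: Main vaporizer offline=not, Secondary APL valve failed=not, Scavenge line unavailable=not → no input occurs → does not occur.
O2 supply lost [AND]: Outboard pipeline inlet faulted=not, Lower O2 cylinder lost=occurs, B CO2 absorber malfunctions=occurs → not all inputs occur → does not occur.
Pipeline path inoperative [OR]: O2 supply lost=not, C flowmeter degraded=occurs, Inboard pressure regulator fails=not, Redundant check valve failed=not → at least one input occurs → occurs.
Anesthesia gas delivery interrupted [AND]: Breathing circuit inoperative=not, Pipeline path inoperative=occurs, Vaporizer 2 is out=occurs, #3 APL valve 2 faulted=occurs → not all inputs occur → does not occur.

No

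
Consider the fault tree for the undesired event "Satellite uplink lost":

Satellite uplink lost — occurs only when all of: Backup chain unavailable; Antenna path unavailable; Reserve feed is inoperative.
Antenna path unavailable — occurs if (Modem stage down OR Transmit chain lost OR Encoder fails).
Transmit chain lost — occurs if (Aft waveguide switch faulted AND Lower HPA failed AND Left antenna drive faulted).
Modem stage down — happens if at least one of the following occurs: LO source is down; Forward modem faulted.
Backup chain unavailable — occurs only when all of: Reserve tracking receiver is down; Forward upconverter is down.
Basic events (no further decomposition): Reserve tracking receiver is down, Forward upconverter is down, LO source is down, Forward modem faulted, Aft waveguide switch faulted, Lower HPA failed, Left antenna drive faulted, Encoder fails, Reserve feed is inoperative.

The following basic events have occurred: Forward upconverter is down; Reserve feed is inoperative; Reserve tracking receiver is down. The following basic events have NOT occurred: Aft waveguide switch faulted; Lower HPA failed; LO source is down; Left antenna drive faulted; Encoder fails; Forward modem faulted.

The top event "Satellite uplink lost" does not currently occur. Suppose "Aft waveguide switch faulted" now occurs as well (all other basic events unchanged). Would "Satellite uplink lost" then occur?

No

Counterfactual: set "Aft waveguide switch faulted" to occurred.
Backup chain unavailable [AND]: Reserve tracking receiver is down=occurs, Forward upconverter is down=occurs → all inputs occur → occurs.
Modem stage down [OR]: LO source is down=not, Forward modem faulted=not → no input occurs → does not occur.
Transmit chain lost [AND]: Aft waveguide switch faulted=occurs, Lower HPA failed=not, Left antenna drive faulted=not → not all inputs occur → does not occur.
Antenna path unavailable [OR]: Modem stage down=not, Transmit chain lost=not, Encoder fails=not → no input occurs → does not occur.
Satellite uplink lost [AND]: Backup chain unavailable=occurs, Antenna path unavailable=not, Reserve feed is inoperative=occurs → not all inputs occur → does not occur.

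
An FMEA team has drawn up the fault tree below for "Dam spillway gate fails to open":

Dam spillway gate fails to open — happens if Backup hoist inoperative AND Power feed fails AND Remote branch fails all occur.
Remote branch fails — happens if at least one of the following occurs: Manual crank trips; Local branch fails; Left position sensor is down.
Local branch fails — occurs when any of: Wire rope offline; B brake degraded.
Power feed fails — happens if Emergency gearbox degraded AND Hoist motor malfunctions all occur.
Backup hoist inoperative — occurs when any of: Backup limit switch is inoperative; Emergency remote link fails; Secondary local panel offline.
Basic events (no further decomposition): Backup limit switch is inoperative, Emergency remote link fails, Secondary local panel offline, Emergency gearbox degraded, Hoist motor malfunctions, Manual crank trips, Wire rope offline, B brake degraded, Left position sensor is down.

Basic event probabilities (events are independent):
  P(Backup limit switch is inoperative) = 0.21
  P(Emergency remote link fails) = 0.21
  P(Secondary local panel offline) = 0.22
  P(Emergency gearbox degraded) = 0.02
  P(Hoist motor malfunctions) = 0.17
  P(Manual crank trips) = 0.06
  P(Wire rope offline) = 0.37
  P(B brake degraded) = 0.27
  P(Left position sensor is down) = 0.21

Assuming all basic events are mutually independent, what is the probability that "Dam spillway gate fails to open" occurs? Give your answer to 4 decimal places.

P(Backup hoist inoperative) [OR] = 1 − (1−0.21) × (1−0.21) × (1−0.22) = 0.513202
P(Power feed fails) [AND] = 0.02 × 0.17 = 0.003400
P(Local branch fails) [OR] = 1 − (1−0.37) × (1−0.27) = 0.540100
P(Remote branch fails) [OR] = 1 − (1−0.06) × (1−0.540100) × (1−0.21) = 0.658478
P(Dam spillway gate fails to open) [AND] = 0.513202 × 0.003400 × 0.658478 = 0.001149
Rounded to 4 decimal places: P(Dam spillway gate fails to open) ≈ 0.0011.

0.0011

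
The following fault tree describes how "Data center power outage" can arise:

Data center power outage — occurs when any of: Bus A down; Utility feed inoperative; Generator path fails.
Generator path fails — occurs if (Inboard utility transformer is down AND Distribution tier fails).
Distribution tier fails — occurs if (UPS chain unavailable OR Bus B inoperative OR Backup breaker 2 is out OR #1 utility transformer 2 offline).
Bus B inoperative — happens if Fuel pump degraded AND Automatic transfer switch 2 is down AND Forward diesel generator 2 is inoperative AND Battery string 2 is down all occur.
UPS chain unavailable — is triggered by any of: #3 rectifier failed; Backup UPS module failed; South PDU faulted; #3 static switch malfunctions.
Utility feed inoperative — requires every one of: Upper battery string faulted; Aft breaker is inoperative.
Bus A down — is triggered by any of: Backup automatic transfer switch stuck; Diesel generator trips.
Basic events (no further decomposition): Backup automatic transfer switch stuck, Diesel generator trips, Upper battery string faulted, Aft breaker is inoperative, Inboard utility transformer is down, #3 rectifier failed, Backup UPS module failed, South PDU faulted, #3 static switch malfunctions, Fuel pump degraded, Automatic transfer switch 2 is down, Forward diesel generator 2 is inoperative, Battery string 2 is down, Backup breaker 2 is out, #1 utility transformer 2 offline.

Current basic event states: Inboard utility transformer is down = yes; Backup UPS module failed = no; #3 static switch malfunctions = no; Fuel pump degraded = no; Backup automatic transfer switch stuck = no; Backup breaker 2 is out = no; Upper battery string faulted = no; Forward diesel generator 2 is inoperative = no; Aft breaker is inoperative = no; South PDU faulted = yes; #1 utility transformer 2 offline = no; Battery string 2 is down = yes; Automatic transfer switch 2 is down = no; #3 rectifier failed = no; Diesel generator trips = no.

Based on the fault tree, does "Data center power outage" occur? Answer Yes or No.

Yes

Bus A down [OR]: Backup automatic transfer switch stuck=not, Diesel generator trips=not → no input occurs → does not occur.
Utility feed inoperative [AND]: Upper battery string faulted=not, Aft breaker is inoperative=not → not all inputs occur → does not occur.
UPS chain unavailable [OR]: #3 rectifier failed=not, Backup UPS module failed=not, South PDU faulted=occurs, #3 static switch malfunctions=not → at least one input occurs → occurs.
Bus B inoperative [AND]: Fuel pump degraded=not, Automatic transfer switch 2 is down=not, Forward diesel generator 2 is inoperative=not, Battery string 2 is down=occurs → not all inputs occur → does not occur.
Distribution tier fails [OR]: UPS chain unavailable=occurs, Bus B inoperative=not, Backup breaker 2 is out=not, #1 utility transformer 2 offline=not → at least one input occurs → occurs.
Generator path fails [AND]: Inboard utility transformer is down=occurs, Distribution tier fails=occurs → all inputs occur → occurs.
Data center power outage [OR]: Bus A down=not, Utility feed inoperative=not, Generator path fails=occurs → at least one input occurs → occurs.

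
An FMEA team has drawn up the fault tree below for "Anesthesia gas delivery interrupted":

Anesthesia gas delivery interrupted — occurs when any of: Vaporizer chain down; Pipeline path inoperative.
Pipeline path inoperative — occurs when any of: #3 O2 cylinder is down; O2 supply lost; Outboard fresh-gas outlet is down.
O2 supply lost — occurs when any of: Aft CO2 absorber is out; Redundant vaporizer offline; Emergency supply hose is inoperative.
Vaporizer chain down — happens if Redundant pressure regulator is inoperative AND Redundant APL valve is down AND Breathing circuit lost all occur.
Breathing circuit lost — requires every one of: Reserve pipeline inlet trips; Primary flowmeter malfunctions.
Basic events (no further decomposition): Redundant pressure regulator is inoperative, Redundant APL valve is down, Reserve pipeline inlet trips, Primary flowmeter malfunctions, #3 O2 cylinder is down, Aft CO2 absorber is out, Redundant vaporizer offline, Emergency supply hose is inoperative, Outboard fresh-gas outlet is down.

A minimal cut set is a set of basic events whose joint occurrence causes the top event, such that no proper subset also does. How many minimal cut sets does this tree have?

Breathing circuit lost [AND]: one cut set from each child combined → 1 × 1 = 1 cut set(s).
Vaporizer chain down [AND]: one cut set from each child combined → 1 × 1 × 1 = 1 cut set(s).
O2 supply lost [OR]: union of children's cut sets → 3 cut set(s).
Pipeline path inoperative [OR]: union of children's cut sets → 5 cut set(s).
Anesthesia gas delivery interrupted [OR]: union of children's cut sets → 6 cut set(s).
Minimal cut sets: {Primary flowmeter malfunctions, Redundant APL valve is down, Redundant pressure regulator is inoperative, Reserve pipeline inlet trips}; {#3 O2 cylinder is down}; {Aft CO2 absorber is out}; {Redundant vaporizer offline}; {Emergency supply hose is inoperative}; {Outboard fresh-gas outlet is down}.

6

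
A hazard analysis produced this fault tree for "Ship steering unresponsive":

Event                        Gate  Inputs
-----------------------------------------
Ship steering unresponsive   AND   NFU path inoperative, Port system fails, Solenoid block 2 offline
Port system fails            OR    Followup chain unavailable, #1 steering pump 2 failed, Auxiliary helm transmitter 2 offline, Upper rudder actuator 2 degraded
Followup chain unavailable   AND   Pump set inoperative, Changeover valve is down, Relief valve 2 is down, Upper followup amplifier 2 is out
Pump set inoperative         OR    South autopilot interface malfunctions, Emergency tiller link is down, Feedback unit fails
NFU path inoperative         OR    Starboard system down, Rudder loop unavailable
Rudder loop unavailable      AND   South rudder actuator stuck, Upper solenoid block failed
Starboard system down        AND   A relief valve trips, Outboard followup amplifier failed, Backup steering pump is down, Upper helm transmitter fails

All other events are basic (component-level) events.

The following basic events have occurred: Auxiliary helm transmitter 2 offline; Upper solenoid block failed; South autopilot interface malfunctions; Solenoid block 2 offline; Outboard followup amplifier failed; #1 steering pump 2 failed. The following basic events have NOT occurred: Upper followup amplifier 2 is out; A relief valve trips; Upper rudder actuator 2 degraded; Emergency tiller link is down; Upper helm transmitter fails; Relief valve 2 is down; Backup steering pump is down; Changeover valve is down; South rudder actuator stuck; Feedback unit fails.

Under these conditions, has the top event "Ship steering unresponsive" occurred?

Starboard system down [AND]: A relief valve trips=not, Outboard followup amplifier failed=occurs, Backup steering pump is down=not, Upper helm transmitter fails=not → not all inputs occur → does not occur.
Rudder loop unavailable [AND]: South rudder actuator stuck=not, Upper solenoid block failed=occurs → not all inputs occur → does not occur.
NFU path inoperative [OR]: Starboard system down=not, Rudder loop unavailable=not → no input occurs → does not occur.
Pump set inoperative [OR]: South autopilot interface malfunctions=occurs, Emergency tiller link is down=not, Feedback unit fails=not → at least one input occurs → occurs.
Followup chain unavailable [AND]: Pump set inoperative=occurs, Changeover valve is down=not, Relief valve 2 is down=not, Upper followup amplifier 2 is out=not → not all inputs occur → does not occur.
Port system fails [OR]: Followup chain unavailable=not, #1 steering pump 2 failed=occurs, Auxiliary helm transmitter 2 offline=occurs, Upper rudder actuator 2 degraded=not → at least one input occurs → occurs.
Ship steering unresponsive [AND]: NFU path inoperative=not, Port system fails=occurs, Solenoid block 2 offline=occurs → not all inputs occur → does not occur.

No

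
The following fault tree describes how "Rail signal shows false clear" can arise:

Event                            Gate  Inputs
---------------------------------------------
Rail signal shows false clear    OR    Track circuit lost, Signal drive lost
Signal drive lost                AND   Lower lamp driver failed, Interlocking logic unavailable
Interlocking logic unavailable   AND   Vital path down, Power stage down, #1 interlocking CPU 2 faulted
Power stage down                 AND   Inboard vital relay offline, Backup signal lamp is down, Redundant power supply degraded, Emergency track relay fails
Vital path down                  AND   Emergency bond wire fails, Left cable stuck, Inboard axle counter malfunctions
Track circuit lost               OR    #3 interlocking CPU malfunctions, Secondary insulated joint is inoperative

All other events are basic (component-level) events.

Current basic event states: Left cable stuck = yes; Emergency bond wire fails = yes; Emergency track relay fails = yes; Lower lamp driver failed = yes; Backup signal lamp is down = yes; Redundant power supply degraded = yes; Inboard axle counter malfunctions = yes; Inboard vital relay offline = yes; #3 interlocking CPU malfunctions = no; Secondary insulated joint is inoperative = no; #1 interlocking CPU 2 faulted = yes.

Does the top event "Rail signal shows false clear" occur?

Yes

Track circuit lost [OR]: #3 interlocking CPU malfunctions=not, Secondary insulated joint is inoperative=not → no input occurs → does not occur.
Vital path down [AND]: Emergency bond wire fails=occurs, Left cable stuck=occurs, Inboard axle counter malfunctions=occurs → all inputs occur → occurs.
Power stage down [AND]: Inboard vital relay offline=occurs, Backup signal lamp is down=occurs, Redundant power supply degraded=occurs, Emergency track relay fails=occurs → all inputs occur → occurs.
Interlocking logic unavailable [AND]: Vital path down=occurs, Power stage down=occurs, #1 interlocking CPU 2 faulted=occurs → all inputs occur → occurs.
Signal drive lost [AND]: Lower lamp driver failed=occurs, Interlocking logic unavailable=occurs → all inputs occur → occurs.
Rail signal shows false clear [OR]: Track circuit lost=not, Signal drive lost=occurs → at least one input occurs → occurs.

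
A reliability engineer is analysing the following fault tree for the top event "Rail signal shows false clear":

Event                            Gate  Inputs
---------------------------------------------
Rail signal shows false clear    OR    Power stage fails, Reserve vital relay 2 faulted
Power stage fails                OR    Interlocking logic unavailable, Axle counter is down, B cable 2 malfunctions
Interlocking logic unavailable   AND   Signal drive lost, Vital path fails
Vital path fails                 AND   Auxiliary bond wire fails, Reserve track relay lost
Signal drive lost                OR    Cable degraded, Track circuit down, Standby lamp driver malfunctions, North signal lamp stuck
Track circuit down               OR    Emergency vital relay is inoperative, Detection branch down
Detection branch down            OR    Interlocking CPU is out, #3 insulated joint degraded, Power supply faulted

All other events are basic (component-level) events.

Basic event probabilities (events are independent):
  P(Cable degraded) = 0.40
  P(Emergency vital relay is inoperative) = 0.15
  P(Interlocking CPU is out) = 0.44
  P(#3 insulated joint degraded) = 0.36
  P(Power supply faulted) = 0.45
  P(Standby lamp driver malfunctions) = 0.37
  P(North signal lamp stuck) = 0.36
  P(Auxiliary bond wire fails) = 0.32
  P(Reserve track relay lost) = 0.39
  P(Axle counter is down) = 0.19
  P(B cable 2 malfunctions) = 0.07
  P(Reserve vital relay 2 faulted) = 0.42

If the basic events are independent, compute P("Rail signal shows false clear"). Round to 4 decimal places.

P(Detection branch down) [OR] = 1 − (1−0.44) × (1−0.36) × (1−0.45) = 0.802880
P(Track circuit down) [OR] = 1 − (1−0.15) × (1−0.802880) = 0.832448
P(Signal drive lost) [OR] = 1 − (1−0.40) × (1−0.832448) × (1−0.37) × (1−0.36) = 0.959466
P(Vital path fails) [AND] = 0.32 × 0.39 = 0.124800
P(Interlocking logic unavailable) [AND] = 0.959466 × 0.124800 = 0.119741
P(Power stage fails) [OR] = 1 − (1−0.119741) × (1−0.19) × (1−0.07) = 0.336901
P(Rail signal shows false clear) [OR] = 1 − (1−0.336901) × (1−0.42) = 0.615403
Rounded to 4 decimal places: P(Rail signal shows false clear) ≈ 0.6154.

0.6154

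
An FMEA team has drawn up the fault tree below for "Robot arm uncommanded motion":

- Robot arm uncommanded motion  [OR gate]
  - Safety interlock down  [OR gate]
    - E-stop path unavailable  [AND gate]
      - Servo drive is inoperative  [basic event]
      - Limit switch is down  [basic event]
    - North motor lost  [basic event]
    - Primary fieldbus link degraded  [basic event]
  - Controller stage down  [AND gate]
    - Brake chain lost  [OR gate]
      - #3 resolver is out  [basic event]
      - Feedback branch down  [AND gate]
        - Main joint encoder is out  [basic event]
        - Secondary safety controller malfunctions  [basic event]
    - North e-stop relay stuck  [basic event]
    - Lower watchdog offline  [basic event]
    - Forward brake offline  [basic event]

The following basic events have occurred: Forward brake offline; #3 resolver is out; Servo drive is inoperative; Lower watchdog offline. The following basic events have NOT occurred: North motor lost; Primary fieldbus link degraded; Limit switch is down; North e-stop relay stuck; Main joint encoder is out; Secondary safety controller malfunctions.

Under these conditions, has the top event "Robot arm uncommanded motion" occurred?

E-stop path unavailable [AND]: Servo drive is inoperative=occurs, Limit switch is down=not → not all inputs occur → does not occur.
Safety interlock down [OR]: E-stop path unavailable=not, North motor lost=not, Primary fieldbus link degraded=not → no input occurs → does not occur.
Feedback branch down [AND]: Main joint encoder is out=not, Secondary safety controller malfunctions=not → not all inputs occur → does not occur.
Brake chain lost [OR]: #3 resolver is out=occurs, Feedback branch down=not → at least one input occurs → occurs.
Controller stage down [AND]: Brake chain lost=occurs, North e-stop relay stuck=not, Lower watchdog offline=occurs, Forward brake offline=occurs → not all inputs occur → does not occur.
Robot arm uncommanded motion [OR]: Safety interlock down=not, Controller stage down=not → no input occurs → does not occur.

No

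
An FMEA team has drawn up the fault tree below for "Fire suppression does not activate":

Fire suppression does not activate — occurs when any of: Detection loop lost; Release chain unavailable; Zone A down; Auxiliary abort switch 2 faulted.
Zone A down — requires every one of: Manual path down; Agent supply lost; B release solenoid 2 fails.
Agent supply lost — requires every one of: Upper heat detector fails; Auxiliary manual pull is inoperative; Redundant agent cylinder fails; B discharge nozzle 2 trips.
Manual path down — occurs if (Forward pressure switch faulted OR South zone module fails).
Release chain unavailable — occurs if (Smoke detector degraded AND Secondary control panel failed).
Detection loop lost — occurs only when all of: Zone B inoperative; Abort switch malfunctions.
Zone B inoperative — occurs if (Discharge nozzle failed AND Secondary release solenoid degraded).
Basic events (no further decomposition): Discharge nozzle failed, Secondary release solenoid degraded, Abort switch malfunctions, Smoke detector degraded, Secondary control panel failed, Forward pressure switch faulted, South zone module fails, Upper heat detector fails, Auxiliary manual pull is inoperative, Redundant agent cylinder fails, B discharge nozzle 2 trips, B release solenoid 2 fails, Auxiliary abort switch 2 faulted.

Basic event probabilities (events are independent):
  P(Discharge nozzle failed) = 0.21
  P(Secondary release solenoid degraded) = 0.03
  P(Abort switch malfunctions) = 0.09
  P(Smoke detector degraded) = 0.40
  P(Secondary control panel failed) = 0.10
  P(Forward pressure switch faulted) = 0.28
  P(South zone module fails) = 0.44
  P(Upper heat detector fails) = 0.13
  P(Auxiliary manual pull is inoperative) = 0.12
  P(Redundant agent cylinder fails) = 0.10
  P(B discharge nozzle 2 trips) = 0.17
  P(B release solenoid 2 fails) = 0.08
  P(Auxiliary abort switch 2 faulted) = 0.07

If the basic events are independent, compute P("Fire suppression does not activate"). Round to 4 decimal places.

P(Zone B inoperative) [AND] = 0.21 × 0.03 = 0.006300
P(Detection loop lost) [AND] = 0.006300 × 0.09 = 0.000567
P(Release chain unavailable) [AND] = 0.40 × 0.10 = 0.040000
P(Manual path down) [OR] = 1 − (1−0.28) × (1−0.44) = 0.596800
P(Agent supply lost) [AND] = 0.13 × 0.12 × 0.10 × 0.17 = 0.000265
P(Zone A down) [AND] = 0.596800 × 0.000265 × 0.08 = 0.000013
P(Fire suppression does not activate) [OR] = 1 − (1−0.000567) × (1−0.040000) × (1−0.000013) × (1−0.07) = 0.107718
Rounded to 4 decimal places: P(Fire suppression does not activate) ≈ 0.1077.

0.1077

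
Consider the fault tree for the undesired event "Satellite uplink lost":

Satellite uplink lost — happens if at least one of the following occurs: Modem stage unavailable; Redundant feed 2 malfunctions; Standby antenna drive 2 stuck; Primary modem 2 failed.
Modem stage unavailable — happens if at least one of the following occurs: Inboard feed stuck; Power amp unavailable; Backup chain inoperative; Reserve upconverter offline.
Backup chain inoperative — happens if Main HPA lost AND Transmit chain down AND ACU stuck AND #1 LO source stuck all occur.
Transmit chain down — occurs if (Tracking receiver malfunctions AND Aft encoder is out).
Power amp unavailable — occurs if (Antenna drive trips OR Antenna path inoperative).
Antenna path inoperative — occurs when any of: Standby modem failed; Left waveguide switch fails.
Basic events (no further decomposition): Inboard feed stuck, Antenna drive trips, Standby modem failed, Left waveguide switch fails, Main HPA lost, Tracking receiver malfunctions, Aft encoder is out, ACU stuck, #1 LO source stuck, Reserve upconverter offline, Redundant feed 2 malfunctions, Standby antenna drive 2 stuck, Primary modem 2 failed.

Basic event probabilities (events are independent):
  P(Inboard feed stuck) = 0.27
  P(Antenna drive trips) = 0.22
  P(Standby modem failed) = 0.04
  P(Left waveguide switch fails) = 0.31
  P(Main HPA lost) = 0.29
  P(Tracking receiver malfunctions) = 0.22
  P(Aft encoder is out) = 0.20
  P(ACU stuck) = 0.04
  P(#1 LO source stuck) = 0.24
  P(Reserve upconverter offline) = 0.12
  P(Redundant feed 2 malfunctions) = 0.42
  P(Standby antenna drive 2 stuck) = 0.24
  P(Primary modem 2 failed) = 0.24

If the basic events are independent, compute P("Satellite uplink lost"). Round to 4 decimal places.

P(Antenna path inoperative) [OR] = 1 − (1−0.04) × (1−0.31) = 0.337600
P(Power amp unavailable) [OR] = 1 − (1−0.22) × (1−0.337600) = 0.483328
P(Transmit chain down) [AND] = 0.22 × 0.20 = 0.044000
P(Backup chain inoperative) [AND] = 0.29 × 0.044000 × 0.04 × 0.24 = 0.000122
P(Modem stage unavailable) [OR] = 1 − (1−0.27) × (1−0.483328) × (1−0.000122) × (1−0.12) = 0.668130
P(Satellite uplink lost) [OR] = 1 − (1−0.668130) × (1−0.42) × (1−0.24) × (1−0.24) = 0.888821
Rounded to 4 decimal places: P(Satellite uplink lost) ≈ 0.8888.

0.8888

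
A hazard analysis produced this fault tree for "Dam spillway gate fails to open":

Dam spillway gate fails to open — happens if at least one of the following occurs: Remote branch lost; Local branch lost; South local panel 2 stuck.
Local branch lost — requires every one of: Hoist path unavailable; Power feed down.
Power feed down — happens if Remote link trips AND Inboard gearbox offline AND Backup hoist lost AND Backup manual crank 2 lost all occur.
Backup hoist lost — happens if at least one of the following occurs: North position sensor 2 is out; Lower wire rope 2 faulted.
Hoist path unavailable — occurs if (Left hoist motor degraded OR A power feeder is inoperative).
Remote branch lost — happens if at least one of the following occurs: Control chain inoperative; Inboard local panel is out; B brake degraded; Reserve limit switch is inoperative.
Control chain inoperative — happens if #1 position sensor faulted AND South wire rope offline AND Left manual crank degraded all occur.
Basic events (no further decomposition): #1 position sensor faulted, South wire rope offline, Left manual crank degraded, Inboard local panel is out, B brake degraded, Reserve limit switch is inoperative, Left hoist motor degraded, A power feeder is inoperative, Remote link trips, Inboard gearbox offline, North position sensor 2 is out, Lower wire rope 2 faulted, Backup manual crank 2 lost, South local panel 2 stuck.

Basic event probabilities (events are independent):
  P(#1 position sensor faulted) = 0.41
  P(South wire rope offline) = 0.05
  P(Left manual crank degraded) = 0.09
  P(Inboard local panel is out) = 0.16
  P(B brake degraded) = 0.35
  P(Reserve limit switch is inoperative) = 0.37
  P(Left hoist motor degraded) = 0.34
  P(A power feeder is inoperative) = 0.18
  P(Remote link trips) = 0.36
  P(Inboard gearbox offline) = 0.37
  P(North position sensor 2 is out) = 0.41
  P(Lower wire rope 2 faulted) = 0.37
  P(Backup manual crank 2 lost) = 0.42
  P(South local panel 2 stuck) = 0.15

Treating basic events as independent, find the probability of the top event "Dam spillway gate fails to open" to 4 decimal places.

P(Control chain inoperative) [AND] = 0.41 × 0.05 × 0.09 = 0.001845
P(Remote branch lost) [OR] = 1 − (1−0.001845) × (1−0.16) × (1−0.35) × (1−0.37) = 0.656655
P(Hoist path unavailable) [OR] = 1 − (1−0.34) × (1−0.18) = 0.458800
P(Backup hoist lost) [OR] = 1 − (1−0.41) × (1−0.37) = 0.628300
P(Power feed down) [AND] = 0.36 × 0.37 × 0.628300 × 0.42 = 0.035150
P(Local branch lost) [AND] = 0.458800 × 0.035150 = 0.016127
P(Dam spillway gate fails to open) [OR] = 1 − (1−0.656655) × (1−0.016127) × (1−0.15) = 0.712863
Rounded to 4 decimal places: P(Dam spillway gate fails to open) ≈ 0.7129.

0.7129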